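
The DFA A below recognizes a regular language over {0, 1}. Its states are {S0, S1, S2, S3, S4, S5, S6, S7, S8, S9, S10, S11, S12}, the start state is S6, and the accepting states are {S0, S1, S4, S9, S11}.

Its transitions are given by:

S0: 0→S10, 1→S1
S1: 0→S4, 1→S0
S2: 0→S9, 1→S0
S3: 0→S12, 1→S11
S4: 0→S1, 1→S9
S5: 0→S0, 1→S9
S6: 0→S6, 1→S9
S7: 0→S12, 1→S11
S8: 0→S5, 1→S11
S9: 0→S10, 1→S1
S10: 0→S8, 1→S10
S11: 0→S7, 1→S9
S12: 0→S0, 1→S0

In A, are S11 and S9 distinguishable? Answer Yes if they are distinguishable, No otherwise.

Yes

First remove the unreachable states {S2,S3}; 11 states remain.
Start with accepting vs non-accepting: {S0,S1,S4,S9,S11} | {S5,S6,S7,S8,S10,S12}.
On input 0, block {S0,S1,S4,S9,S11} splits into {S0,S9,S11} and {S1,S4}.
Refine {S0,S9,S11} on symbol 1: members go to different blocks, giving {S0,S9} and {S11}.
Refine {S5,S6,S7,S8,S10,S12} on symbol 0: members go to different blocks, giving {S6,S7,S8,S10} and {S5,S12}.
Split {S6,S7,S8,S10} by δ(·,0) → {S6,S10} and {S7,S8}.
On input 0, block {S6,S10} splits into {S6} and {S10}.
No further refinement is possible. Final partition (7 blocks): {S0,S9} | {S6} | {S1,S4} | {S11} | {S5,S12} | {S7,S8} | {S10}.
S11 and S9 end up in different blocks, so they are distinguishable. For instance, the string '01' is accepted from only S11.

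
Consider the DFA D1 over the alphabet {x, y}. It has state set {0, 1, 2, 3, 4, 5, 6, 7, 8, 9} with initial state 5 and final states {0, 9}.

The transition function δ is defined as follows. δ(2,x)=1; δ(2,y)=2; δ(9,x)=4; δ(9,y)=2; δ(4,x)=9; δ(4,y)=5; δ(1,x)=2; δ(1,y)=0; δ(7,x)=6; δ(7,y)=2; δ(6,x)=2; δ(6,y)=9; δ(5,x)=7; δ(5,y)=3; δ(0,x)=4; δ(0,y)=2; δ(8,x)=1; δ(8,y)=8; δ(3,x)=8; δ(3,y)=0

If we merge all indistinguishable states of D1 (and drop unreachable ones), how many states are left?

5

P0 = {0,9} | {1,2,3,4,5,6,7,8}.
On input x, block {1,2,3,4,5,6,7,8} splits into {1,2,3,5,6,7,8} and {4}.
Refine {1,2,3,5,6,7,8} on symbol y: members go to different blocks, giving {2,5,7,8} and {1,3,6}.
Split {2,5,7,8} by δ(·,x) → {2,7,8} and {5}.
No further refinement is possible. Final partition (5 blocks): {0,9} | {2,7,8} | {4} | {1,3,6} | {5}.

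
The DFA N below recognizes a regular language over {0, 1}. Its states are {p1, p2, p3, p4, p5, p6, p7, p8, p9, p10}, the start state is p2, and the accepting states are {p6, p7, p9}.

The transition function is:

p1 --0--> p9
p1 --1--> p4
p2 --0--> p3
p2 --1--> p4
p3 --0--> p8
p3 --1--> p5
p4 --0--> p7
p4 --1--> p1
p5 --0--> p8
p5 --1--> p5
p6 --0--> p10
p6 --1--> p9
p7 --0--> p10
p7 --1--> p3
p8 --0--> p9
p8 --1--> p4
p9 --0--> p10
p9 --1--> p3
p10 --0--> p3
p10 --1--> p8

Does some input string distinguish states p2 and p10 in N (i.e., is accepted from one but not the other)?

No

States {p6} cannot be reached from the start state, so discard them.
Initial partition by acceptance: {p7,p9} | {p1,p2,p3,p4,p5,p8,p10}.
Refine {p1,p2,p3,p4,p5,p8,p10} on symbol 0: members go to different blocks, giving {p2,p3,p5,p10} and {p1,p4,p8}.
Split {p2,p3,p5,p10} by δ(·,0) → {p2,p10} and {p3,p5}.
The partition is now stable with 4 blocks: {p7,p9} | {p2,p10} | {p1,p4,p8} | {p3,p5}.
p2 and p10 lie in the same block of the stable partition, so they are equivalent — no string distinguishes them.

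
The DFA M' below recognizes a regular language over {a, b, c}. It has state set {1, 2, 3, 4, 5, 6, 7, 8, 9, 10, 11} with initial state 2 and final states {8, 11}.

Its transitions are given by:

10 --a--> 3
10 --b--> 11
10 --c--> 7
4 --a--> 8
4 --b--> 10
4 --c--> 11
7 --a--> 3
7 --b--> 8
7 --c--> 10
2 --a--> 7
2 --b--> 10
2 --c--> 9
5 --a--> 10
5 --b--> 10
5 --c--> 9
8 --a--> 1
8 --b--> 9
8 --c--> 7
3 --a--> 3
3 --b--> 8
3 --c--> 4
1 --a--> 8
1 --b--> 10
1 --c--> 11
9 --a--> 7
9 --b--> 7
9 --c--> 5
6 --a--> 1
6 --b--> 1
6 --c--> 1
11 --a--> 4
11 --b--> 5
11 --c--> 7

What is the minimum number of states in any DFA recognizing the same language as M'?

5

Reachable states from the start: {1,2,3,4,5,7,8,9,10,11}. Unreachable: {6} — drop them.
Initial partition by acceptance: {8,11} | {1,2,3,4,5,7,9,10}.
On input a, block {1,2,3,4,5,7,9,10} splits into {2,3,5,7,9,10} and {1,4}.
On input b, block {2,3,5,7,9,10} splits into {2,5,9} and {3,7,10}.
On input c, block {3,7,10} splits into {7,10} and {3}.
No further refinement is possible. Final partition (5 blocks): {8,11} | {2,5,9} | {1,4} | {7,10} | {3}.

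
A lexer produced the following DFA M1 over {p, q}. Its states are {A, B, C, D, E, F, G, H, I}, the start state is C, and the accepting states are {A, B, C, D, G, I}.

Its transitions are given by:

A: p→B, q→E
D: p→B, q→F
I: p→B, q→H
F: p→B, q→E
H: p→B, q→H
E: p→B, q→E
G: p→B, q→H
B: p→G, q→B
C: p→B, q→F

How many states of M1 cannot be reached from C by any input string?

3

BFS from C reaches {B, C, E, F, G, H}; the 3 state(s) A, D, I are never visited.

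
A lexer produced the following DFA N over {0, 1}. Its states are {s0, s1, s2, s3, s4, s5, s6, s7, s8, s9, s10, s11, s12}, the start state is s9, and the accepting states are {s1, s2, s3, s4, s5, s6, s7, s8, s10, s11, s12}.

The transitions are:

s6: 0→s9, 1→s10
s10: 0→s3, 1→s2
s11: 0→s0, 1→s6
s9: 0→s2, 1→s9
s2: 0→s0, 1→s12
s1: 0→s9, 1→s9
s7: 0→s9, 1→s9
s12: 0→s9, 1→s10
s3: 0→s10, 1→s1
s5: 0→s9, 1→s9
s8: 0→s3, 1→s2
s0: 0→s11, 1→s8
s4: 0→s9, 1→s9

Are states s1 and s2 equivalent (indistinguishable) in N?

Reachable states from the start: {s0,s1,s2,s3,s6,s8,s9,s10,s11,s12}. Unreachable: {s4,s5,s7} — drop them.
P0 = {s1,s2,s3,s6,s8,s10,s11,s12} | {s0,s9}.
Split {s1,s2,s3,s6,s8,s10,s11,s12} by δ(·,0) → {s1,s2,s6,s11,s12} and {s3,s8,s10}.
Split {s1,s2,s6,s11,s12} by δ(·,1) → {s2,s11} and {s6,s12} and {s1}.
Refine {s0,s9} on symbol 1: members go to different blocks, giving {s0} and {s9}.
Split {s3,s8,s10} by δ(·,1) → {s8,s10} and {s3}.
Stable partition: {s2,s11} | {s0} | {s8,s10} | {s6,s12} | {s1} | {s9} | {s3} — 7 equivalence classes.
s1 and s2 end up in different blocks, so they are distinguishable. For instance, the string '1' is accepted from only s2.

No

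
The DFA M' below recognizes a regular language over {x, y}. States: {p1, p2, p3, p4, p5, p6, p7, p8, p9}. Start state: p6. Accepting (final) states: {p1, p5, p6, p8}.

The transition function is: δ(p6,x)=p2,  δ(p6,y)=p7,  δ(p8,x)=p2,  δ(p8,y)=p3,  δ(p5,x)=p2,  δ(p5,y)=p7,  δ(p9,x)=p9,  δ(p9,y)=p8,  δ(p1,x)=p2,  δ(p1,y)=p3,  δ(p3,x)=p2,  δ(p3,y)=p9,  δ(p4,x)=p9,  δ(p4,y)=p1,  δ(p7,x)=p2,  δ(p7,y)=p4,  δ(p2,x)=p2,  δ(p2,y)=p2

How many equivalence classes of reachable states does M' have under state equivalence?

First remove the unreachable states {p5}; 8 states remain.
Initial partition by acceptance: {p1,p6,p8} | {p2,p3,p4,p7,p9}.
On input y, block {p2,p3,p4,p7,p9} splits into {p2,p3,p7} and {p4,p9}.
Refine {p2,p3,p7} on symbol y: members go to different blocks, giving {p3,p7} and {p2}.
Stable partition: {p1,p6,p8} | {p3,p7} | {p4,p9} | {p2} — 4 equivalence classes.

4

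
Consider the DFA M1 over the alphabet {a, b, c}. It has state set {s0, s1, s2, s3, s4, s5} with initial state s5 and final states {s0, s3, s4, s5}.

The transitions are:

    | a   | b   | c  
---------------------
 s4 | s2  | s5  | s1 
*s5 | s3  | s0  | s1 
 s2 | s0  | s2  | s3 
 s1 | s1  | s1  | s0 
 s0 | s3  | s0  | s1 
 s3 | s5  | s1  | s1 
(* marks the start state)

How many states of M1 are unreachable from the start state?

Starting at s5 and following transitions, the reachable set is {s0, s1, s3, s5}. That leaves s2, s4 unreachable — 2 in total.

2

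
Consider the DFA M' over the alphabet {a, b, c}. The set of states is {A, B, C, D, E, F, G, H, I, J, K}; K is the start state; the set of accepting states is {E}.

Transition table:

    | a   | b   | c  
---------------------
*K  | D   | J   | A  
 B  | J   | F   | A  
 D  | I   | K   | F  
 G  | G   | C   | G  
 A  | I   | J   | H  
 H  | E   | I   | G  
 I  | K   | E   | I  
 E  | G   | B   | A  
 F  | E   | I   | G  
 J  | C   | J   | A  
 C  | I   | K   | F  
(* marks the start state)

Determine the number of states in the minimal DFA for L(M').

7

Initial partition by acceptance: {E} | {A,B,C,D,F,G,H,I,J,K}.
On input a, block {A,B,C,D,F,G,H,I,J,K} splits into {A,B,C,D,G,I,J,K} and {F,H}.
Split {A,B,C,D,G,I,J,K} by δ(·,b) → {A,C,D,G,J,K} and {B} and {I}.
On input a, block {A,C,D,G,J,K} splits into {A,C,D} and {G,J,K}.
Split {G,J,K} by δ(·,a) → {J,K} and {G}.
The partition is now stable with 7 blocks: {E} | {A,C,D} | {F,H} | {B} | {I} | {J,K} | {G}.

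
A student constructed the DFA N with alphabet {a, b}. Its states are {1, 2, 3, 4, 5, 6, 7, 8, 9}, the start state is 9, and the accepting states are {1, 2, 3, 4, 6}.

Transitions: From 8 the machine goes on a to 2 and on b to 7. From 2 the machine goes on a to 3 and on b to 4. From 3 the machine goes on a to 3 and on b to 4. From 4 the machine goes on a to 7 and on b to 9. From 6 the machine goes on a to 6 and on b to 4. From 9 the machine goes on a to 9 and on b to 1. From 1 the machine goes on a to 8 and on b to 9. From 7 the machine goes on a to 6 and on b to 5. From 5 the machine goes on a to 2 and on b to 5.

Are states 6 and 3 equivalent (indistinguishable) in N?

Yes

All states are reachable from the start state.
P0 = {1,2,3,4,6} | {5,7,8,9}.
On input a, block {1,2,3,4,6} splits into {2,3,6} and {1,4}.
Refine {5,7,8,9} on symbol a: members go to different blocks, giving {5,7,8} and {9}.
Stable partition: {2,3,6} | {5,7,8} | {1,4} | {9} — 4 equivalence classes.
6 and 3 lie in the same block of the stable partition, so they are equivalent — no string distinguishes them.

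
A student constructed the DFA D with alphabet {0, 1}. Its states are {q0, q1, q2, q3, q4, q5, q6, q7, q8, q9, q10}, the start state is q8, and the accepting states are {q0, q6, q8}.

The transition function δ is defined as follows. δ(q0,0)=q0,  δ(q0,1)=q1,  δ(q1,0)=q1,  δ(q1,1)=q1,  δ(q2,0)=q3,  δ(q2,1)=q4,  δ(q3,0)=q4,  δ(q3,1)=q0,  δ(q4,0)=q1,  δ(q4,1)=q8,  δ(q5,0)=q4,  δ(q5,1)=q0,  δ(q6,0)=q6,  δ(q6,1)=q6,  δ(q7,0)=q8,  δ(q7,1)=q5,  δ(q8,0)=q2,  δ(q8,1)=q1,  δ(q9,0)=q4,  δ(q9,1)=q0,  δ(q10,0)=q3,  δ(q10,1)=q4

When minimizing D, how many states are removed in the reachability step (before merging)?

5

Starting at q8 and following transitions, the reachable set is {q0, q1, q2, q3, q4, q8}. That leaves q5, q6, q7, q9, q10 unreachable — 5 in total.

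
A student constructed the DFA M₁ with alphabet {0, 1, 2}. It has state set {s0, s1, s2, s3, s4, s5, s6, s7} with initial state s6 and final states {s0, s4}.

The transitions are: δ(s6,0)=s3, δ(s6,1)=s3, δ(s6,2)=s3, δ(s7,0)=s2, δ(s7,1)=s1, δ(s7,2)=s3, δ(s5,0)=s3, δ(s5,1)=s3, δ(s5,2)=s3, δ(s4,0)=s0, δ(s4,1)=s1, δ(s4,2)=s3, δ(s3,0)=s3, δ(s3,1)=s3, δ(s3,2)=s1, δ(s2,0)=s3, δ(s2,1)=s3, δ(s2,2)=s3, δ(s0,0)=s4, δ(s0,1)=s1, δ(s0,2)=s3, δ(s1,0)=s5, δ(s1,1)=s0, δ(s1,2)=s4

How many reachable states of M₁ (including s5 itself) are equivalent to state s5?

2

Reachable states from the start: {s0,s1,s3,s4,s5,s6}. Unreachable: {s2,s7} — drop them.
Initial partition by acceptance: {s0,s4} | {s1,s3,s5,s6}.
Refine {s1,s3,s5,s6} on symbol 1: members go to different blocks, giving {s3,s5,s6} and {s1}.
Refine {s3,s5,s6} on symbol 2: members go to different blocks, giving {s5,s6} and {s3}.
No further refinement is possible. Final partition (4 blocks): {s0,s4} | {s5,s6} | {s1} | {s3}.
The equivalence class containing s5 is {s5,s6}, of size 2.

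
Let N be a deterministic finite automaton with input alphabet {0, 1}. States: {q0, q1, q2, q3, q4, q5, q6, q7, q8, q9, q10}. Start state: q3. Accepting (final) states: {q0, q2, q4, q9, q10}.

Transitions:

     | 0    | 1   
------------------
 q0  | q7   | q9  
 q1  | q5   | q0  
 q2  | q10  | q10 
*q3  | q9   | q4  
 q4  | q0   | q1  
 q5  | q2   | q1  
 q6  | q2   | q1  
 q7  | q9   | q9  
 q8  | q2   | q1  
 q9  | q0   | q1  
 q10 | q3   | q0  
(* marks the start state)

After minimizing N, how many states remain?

States {q6,q8} cannot be reached from the start state, so discard them.
P0 = {q0,q2,q4,q9,q10} | {q1,q3,q5,q7}.
On input 0, block {q0,q2,q4,q9,q10} splits into {q2,q4,q9} and {q0,q10}.
Refine {q2,q4,q9} on symbol 1: members go to different blocks, giving {q4,q9} and {q2}.
On input 0, block {q1,q3,q5,q7} splits into {q3,q7} and {q1} and {q5}.
Refine {q0,q10} on symbol 1: members go to different blocks, giving {q0} and {q10}.
Stable partition: {q4,q9} | {q3,q7} | {q0} | {q2} | {q1} | {q5} | {q10} — 7 equivalence classes.

7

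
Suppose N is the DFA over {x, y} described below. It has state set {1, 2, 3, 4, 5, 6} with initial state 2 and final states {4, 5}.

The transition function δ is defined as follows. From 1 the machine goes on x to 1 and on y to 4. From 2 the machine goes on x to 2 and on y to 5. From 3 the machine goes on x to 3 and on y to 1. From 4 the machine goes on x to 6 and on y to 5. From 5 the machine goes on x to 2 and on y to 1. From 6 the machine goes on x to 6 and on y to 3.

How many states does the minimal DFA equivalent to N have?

6

Initial partition by acceptance: {4,5} | {1,2,3,6}.
Refine {4,5} on symbol y: members go to different blocks, giving {4} and {5}.
Split {1,2,3,6} by δ(·,y) → {3,6} and {1} and {2}.
Refine {3,6} on symbol y: members go to different blocks, giving {3} and {6}.
The partition is now stable with 6 blocks: {4} | {3} | {5} | {1} | {2} | {6}.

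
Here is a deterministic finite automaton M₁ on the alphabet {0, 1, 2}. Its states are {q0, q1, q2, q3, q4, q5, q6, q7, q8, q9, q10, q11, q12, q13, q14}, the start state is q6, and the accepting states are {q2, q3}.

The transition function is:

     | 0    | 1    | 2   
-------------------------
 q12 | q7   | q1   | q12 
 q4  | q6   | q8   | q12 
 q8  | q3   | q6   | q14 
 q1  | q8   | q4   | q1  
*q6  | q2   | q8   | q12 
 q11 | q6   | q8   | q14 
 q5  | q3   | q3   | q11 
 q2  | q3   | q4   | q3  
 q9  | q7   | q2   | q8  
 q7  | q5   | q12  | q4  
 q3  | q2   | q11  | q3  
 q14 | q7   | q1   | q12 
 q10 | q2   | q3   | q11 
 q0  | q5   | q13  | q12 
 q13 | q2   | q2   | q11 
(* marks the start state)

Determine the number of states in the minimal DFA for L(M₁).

First remove the unreachable states {q0,q9,q10,q13}; 11 states remain.
Start with accepting vs non-accepting: {q2,q3} | {q1,q4,q5,q6,q7,q8,q11,q12,q14}.
Refine {q1,q4,q5,q6,q7,q8,q11,q12,q14} on symbol 0: members go to different blocks, giving {q1,q4,q7,q11,q12,q14} and {q5,q6,q8}.
Refine {q1,q4,q7,q11,q12,q14} on symbol 0: members go to different blocks, giving {q1,q4,q7,q11} and {q12,q14}.
On input 1, block {q1,q4,q7,q11} splits into {q4,q11} and {q1} and {q7}.
On input 1, block {q5,q6,q8} splits into {q6,q8} and {q5}.
Stable partition: {q2,q3} | {q4,q11} | {q6,q8} | {q12,q14} | {q1} | {q7} | {q5} — 7 equivalence classes.

7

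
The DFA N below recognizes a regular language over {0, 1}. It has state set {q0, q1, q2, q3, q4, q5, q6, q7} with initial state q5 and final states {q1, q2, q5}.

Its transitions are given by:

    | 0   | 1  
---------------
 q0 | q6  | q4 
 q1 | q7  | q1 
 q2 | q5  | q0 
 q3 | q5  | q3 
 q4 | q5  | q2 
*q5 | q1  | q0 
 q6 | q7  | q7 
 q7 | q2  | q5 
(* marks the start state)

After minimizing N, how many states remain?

Reachable states from the start: {q0,q1,q2,q4,q5,q6,q7}. Unreachable: {q3} — drop them.
Start with accepting vs non-accepting: {q1,q2,q5} | {q0,q4,q6,q7}.
On input 0, block {q1,q2,q5} splits into {q2,q5} and {q1}.
Refine {q2,q5} on symbol 0: members go to different blocks, giving {q2} and {q5}.
On input 0, block {q0,q4,q6,q7} splits into {q0,q6} and {q4} and {q7}.
Split {q0,q6} by δ(·,0) → {q0} and {q6}.
Stable partition: {q2} | {q0} | {q1} | {q5} | {q4} | {q7} | {q6} — 7 equivalence classes.

7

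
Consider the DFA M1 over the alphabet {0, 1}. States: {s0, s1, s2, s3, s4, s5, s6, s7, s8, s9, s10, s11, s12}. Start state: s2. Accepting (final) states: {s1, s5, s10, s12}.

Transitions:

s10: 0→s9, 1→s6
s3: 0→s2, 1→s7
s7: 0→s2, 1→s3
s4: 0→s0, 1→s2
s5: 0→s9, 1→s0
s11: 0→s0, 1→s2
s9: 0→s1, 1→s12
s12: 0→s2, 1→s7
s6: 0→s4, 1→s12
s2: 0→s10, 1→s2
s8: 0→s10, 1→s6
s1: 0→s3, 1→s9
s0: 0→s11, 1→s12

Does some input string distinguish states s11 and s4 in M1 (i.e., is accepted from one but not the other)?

States {s5,s8} cannot be reached from the start state, so discard them.
Initial partition by acceptance: {s1,s10,s12} | {s0,s2,s3,s4,s6,s7,s9,s11}.
Refine {s0,s2,s3,s4,s6,s7,s9,s11} on symbol 0: members go to different blocks, giving {s0,s3,s4,s6,s7,s11} and {s2,s9}.
Split {s1,s10,s12} by δ(·,0) → {s10,s12} and {s1}.
On input 0, block {s0,s3,s4,s6,s7,s11} splits into {s0,s4,s6,s11} and {s3,s7}.
On input 1, block {s10,s12} splits into {s10} and {s12}.
Refine {s0,s4,s6,s11} on symbol 1: members go to different blocks, giving {s0,s6} and {s4,s11}.
Split {s2,s9} by δ(·,0) → {s2} and {s9}.
The partition is now stable with 8 blocks: {s10} | {s0,s6} | {s2} | {s1} | {s3,s7} | {s12} | {s4,s11} | {s9}.
s11 and s4 lie in the same block of the stable partition, so they are equivalent — no string distinguishes them.

No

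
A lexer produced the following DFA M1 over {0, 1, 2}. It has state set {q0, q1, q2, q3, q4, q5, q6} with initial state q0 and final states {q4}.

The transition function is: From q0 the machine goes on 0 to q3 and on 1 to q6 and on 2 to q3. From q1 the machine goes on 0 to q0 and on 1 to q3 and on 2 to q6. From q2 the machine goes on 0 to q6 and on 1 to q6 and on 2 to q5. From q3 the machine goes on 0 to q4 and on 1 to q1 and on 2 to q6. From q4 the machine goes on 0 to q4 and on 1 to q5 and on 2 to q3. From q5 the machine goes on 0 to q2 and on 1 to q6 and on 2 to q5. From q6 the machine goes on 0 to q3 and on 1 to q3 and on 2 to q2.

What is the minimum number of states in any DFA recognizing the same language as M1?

Every state is reachable, so we keep all 7.
Initial partition by acceptance: {q4} | {q0,q1,q2,q3,q5,q6}.
Refine {q0,q1,q2,q3,q5,q6} on symbol 0: members go to different blocks, giving {q0,q1,q2,q5,q6} and {q3}.
On input 0, block {q0,q1,q2,q5,q6} splits into {q1,q2,q5} and {q0,q6}.
Split {q1,q2,q5} by δ(·,0) → {q1,q2} and {q5}.
On input 1, block {q1,q2} splits into {q1} and {q2}.
Refine {q0,q6} on symbol 1: members go to different blocks, giving {q0} and {q6}.
The partition is now stable with 7 blocks: {q4} | {q1} | {q3} | {q0} | {q5} | {q2} | {q6}.

7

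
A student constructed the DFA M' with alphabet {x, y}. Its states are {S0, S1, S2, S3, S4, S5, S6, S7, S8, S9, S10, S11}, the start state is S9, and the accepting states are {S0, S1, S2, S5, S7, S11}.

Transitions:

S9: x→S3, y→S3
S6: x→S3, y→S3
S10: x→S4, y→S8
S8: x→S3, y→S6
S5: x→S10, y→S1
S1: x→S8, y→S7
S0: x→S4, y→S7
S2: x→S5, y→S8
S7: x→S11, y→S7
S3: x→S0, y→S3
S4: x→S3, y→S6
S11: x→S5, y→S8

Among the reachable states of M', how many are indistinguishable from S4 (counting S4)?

First remove the unreachable states {S2}; 11 states remain.
Initial partition by acceptance: {S0,S1,S5,S7,S11} | {S3,S4,S6,S8,S9,S10}.
Split {S0,S1,S5,S7,S11} by δ(·,x) → {S0,S1,S5} and {S7,S11}.
Split {S0,S1,S5} by δ(·,y) → {S0,S1} and {S5}.
Refine {S3,S4,S6,S8,S9,S10} on symbol x: members go to different blocks, giving {S4,S6,S8,S9,S10} and {S3}.
Split {S4,S6,S8,S9,S10} by δ(·,x) → {S4,S6,S8,S9} and {S10}.
On input y, block {S4,S6,S8,S9} splits into {S4,S8} and {S6,S9}.
Refine {S7,S11} on symbol x: members go to different blocks, giving {S7} and {S11}.
The partition is now stable with 8 blocks: {S0,S1} | {S4,S8} | {S7} | {S5} | {S3} | {S10} | {S6,S9} | {S11}.
State S4 belongs to the block {S4,S8}, which has 2 states.

2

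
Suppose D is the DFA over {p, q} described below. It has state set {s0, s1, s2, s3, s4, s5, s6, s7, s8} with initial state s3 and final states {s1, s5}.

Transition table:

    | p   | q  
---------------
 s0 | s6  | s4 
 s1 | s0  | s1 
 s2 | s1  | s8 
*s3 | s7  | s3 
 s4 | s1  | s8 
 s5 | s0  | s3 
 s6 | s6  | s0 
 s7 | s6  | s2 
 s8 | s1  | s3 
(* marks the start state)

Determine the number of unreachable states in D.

BFS from s3 reaches {s0, s1, s2, s3, s4, s6, s7, s8}; the 1 state(s) s5 are never visited.

1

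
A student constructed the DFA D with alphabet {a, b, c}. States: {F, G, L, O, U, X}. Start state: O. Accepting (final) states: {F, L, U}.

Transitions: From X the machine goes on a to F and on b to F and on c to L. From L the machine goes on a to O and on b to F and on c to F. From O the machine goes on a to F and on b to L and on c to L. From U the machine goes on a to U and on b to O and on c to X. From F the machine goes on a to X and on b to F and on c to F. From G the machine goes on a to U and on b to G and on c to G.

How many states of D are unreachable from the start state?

BFS from O reaches {F, L, O, X}; the 2 state(s) G, U are never visited.

2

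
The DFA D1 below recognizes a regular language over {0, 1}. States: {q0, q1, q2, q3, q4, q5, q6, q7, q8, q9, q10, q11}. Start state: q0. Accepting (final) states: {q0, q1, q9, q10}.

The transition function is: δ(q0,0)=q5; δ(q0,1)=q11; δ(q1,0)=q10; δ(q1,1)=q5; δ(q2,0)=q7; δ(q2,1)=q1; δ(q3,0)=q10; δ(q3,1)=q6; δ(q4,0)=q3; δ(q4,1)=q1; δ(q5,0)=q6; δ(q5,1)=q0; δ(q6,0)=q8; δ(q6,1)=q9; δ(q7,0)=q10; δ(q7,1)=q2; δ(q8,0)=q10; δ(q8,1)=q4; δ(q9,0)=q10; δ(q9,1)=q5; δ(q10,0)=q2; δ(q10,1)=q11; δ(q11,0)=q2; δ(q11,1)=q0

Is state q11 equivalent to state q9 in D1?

Every state is reachable, so we keep all 12.
Initial partition by acceptance: {q0,q1,q9,q10} | {q2,q3,q4,q5,q6,q7,q8,q11}.
Split {q0,q1,q9,q10} by δ(·,0) → {q0,q10} and {q1,q9}.
On input 0, block {q2,q3,q4,q5,q6,q7,q8,q11} splits into {q2,q4,q5,q6,q11} and {q3,q7,q8}.
Split {q2,q4,q5,q6,q11} by δ(·,0) → {q2,q4,q6} and {q5,q11}.
Refine {q0,q10} on symbol 0: members go to different blocks, giving {q0} and {q10}.
No further refinement is possible. Final partition (6 blocks): {q0} | {q2,q4,q6} | {q1,q9} | {q3,q7,q8} | {q5,q11} | {q10}.
q11 and q9 end up in different blocks, so they are distinguishable. For instance, the string 'ε' is accepted from only q9.

No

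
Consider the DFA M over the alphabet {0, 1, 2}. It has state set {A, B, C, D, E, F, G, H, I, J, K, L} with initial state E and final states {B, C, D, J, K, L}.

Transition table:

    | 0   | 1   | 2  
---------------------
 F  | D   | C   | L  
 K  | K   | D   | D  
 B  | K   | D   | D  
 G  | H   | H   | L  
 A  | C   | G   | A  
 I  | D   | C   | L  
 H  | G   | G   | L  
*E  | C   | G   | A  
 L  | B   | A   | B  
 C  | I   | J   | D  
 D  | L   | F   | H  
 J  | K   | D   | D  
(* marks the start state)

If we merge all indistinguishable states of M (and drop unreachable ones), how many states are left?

Every state is reachable, so we keep all 12.
Start with accepting vs non-accepting: {B,C,D,J,K,L} | {A,E,F,G,H,I}.
Split {B,C,D,J,K,L} by δ(·,0) → {B,D,J,K,L} and {C}.
Split {B,D,J,K,L} by δ(·,1) → {B,J,K} and {D,L}.
Split {A,E,F,G,H,I} by δ(·,0) → {A,E} and {F,I} and {G,H}.
Refine {D,L} on symbol 0: members go to different blocks, giving {D} and {L}.
Stable partition: {B,J,K} | {A,E} | {C} | {D} | {F,I} | {G,H} | {L} — 7 equivalence classes.

7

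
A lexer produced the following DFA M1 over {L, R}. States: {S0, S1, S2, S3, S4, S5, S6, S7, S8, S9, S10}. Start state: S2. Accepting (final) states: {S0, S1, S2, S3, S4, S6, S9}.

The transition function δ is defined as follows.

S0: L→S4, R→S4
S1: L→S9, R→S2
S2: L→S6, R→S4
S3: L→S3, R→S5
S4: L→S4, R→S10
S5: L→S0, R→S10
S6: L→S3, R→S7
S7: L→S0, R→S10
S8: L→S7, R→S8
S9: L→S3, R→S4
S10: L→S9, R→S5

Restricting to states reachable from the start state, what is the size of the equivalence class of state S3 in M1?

3

States {S1,S8} cannot be reached from the start state, so discard them.
P0 = {S0,S2,S3,S4,S6,S9} | {S5,S7,S10}.
Split {S0,S2,S3,S4,S6,S9} by δ(·,R) → {S0,S2,S9} and {S3,S4,S6}.
The partition is now stable with 3 blocks: {S0,S2,S9} | {S5,S7,S10} | {S3,S4,S6}.
The equivalence class containing S3 is {S3,S4,S6}, of size 3.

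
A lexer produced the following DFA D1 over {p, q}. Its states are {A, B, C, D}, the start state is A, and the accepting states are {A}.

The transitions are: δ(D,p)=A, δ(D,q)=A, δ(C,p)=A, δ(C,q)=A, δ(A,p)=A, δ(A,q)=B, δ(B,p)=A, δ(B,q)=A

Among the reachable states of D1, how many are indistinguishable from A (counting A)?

First remove the unreachable states {C,D}; 2 states remain.
Start with accepting vs non-accepting: {A} | {B}.
Stable partition: {A} | {B} — 2 equivalence classes.
The equivalence class containing A is {A}, of size 1.

1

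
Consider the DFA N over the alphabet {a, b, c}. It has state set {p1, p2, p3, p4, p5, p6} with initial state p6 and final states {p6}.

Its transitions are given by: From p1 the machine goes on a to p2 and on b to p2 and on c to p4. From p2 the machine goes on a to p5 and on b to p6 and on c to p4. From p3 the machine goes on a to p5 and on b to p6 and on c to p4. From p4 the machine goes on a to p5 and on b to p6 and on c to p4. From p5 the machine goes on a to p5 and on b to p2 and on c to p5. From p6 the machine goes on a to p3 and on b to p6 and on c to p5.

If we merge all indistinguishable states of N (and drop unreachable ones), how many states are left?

3

States {p1} cannot be reached from the start state, so discard them.
Initial partition by acceptance: {p6} | {p2,p3,p4,p5}.
Split {p2,p3,p4,p5} by δ(·,b) → {p2,p3,p4} and {p5}.
The partition is now stable with 3 blocks: {p6} | {p2,p3,p4} | {p5}.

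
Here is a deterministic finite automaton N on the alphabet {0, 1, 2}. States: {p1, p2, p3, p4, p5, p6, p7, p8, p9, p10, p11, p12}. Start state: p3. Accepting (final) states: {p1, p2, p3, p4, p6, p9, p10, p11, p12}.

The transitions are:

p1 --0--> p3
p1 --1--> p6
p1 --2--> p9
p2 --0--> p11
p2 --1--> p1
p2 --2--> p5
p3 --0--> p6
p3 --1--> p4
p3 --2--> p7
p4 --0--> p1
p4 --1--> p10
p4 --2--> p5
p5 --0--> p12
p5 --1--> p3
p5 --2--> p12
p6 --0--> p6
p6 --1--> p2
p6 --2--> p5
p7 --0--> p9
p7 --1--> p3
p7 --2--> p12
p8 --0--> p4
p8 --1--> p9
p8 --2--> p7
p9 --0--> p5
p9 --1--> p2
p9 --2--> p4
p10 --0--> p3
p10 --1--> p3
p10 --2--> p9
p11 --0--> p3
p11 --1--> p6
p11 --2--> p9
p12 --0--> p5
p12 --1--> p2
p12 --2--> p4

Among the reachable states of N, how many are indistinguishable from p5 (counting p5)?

2

First remove the unreachable states {p8}; 11 states remain.
P0 = {p1,p2,p3,p4,p6,p9,p10,p11,p12} | {p5,p7}.
On input 0, block {p1,p2,p3,p4,p6,p9,p10,p11,p12} splits into {p1,p2,p3,p4,p6,p10,p11} and {p9,p12}.
Refine {p1,p2,p3,p4,p6,p10,p11} on symbol 2: members go to different blocks, giving {p2,p3,p4,p6} and {p1,p10,p11}.
Refine {p2,p3,p4,p6} on symbol 0: members go to different blocks, giving {p2,p4} and {p3,p6}.
No further refinement is possible. Final partition (5 blocks): {p2,p4} | {p5,p7} | {p9,p12} | {p1,p10,p11} | {p3,p6}.
State p5 belongs to the block {p5,p7}, which has 2 states.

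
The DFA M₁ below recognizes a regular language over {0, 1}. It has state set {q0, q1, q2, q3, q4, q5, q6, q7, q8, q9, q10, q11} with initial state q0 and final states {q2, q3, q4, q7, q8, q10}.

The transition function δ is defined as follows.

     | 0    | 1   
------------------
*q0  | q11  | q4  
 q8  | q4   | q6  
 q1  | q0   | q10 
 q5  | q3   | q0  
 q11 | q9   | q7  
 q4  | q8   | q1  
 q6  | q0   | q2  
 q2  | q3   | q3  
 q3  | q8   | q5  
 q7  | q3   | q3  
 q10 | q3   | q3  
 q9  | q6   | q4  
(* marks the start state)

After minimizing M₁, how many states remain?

Every state is reachable, so we keep all 12.
P0 = {q2,q3,q4,q7,q8,q10} | {q0,q1,q5,q6,q9,q11}.
Split {q2,q3,q4,q7,q8,q10} by δ(·,1) → {q2,q7,q10} and {q3,q4,q8}.
Refine {q0,q1,q5,q6,q9,q11} on symbol 0: members go to different blocks, giving {q0,q1,q6,q9,q11} and {q5}.
Split {q0,q1,q6,q9,q11} by δ(·,1) → {q1,q6,q11} and {q0,q9}.
Refine {q3,q4,q8} on symbol 1: members go to different blocks, giving {q4,q8} and {q3}.
The partition is now stable with 6 blocks: {q2,q7,q10} | {q1,q6,q11} | {q4,q8} | {q5} | {q0,q9} | {q3}.

6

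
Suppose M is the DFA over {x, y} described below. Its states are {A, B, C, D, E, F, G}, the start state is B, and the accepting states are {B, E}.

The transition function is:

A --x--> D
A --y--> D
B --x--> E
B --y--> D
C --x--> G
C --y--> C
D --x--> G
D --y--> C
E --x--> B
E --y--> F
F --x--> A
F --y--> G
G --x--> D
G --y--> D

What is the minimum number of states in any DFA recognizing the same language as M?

2

Every state is reachable, so we keep all 7.
Initial partition by acceptance: {B,E} | {A,C,D,F,G}.
Stable partition: {B,E} | {A,C,D,F,G} — 2 equivalence classes.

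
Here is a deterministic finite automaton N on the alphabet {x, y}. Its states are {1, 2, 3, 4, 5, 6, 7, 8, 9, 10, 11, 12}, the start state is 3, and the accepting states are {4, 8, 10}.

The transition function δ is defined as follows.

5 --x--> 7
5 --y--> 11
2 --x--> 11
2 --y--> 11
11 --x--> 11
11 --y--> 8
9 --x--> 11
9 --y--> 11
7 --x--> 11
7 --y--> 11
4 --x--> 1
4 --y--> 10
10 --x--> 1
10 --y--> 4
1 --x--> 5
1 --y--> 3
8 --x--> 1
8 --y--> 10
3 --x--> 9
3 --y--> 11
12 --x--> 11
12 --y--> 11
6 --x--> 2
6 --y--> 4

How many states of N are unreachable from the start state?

3

Starting at 3 and following transitions, the reachable set is {1, 3, 4, 5, 7, 8, 9, 10, 11}. That leaves 2, 6, 12 unreachable — 3 in total.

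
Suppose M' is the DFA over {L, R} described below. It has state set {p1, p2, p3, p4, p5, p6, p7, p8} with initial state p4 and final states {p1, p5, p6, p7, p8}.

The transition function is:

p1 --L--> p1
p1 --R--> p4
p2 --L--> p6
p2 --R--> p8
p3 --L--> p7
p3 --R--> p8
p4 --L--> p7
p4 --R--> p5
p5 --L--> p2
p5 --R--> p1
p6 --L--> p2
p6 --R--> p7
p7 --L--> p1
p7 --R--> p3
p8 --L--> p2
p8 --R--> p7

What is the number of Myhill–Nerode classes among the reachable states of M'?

4

Every state is reachable, so we keep all 8.
Initial partition by acceptance: {p1,p5,p6,p7,p8} | {p2,p3,p4}.
Split {p1,p5,p6,p7,p8} by δ(·,L) → {p5,p6,p8} and {p1,p7}.
Split {p2,p3,p4} by δ(·,L) → {p3,p4} and {p2}.
No further refinement is possible. Final partition (4 blocks): {p5,p6,p8} | {p3,p4} | {p1,p7} | {p2}.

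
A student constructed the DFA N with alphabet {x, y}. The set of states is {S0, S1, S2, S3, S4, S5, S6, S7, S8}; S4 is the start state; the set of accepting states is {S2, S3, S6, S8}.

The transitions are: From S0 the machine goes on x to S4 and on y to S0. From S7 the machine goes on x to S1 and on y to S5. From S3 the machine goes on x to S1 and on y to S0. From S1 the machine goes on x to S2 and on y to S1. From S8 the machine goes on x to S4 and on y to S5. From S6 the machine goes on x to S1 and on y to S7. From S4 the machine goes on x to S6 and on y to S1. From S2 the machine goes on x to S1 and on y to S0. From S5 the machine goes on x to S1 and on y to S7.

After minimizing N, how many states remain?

First remove the unreachable states {S3,S8}; 7 states remain.
Start with accepting vs non-accepting: {S2,S6} | {S0,S1,S4,S5,S7}.
Refine {S0,S1,S4,S5,S7} on symbol x: members go to different blocks, giving {S0,S5,S7} and {S1,S4}.
No further refinement is possible. Final partition (3 blocks): {S2,S6} | {S0,S5,S7} | {S1,S4}.

3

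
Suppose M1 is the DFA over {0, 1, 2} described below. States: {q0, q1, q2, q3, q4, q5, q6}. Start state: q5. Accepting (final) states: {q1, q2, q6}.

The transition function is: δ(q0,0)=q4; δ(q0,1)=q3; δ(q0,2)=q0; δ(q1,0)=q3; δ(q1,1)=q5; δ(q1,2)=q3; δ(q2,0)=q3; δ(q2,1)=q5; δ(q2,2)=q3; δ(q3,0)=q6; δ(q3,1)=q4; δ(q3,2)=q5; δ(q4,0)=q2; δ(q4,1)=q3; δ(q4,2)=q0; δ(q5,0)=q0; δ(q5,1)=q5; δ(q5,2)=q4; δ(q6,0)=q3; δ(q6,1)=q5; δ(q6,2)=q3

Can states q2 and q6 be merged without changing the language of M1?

States {q1} cannot be reached from the start state, so discard them.
P0 = {q2,q6} | {q0,q3,q4,q5}.
Refine {q0,q3,q4,q5} on symbol 0: members go to different blocks, giving {q0,q5} and {q3,q4}.
On input 0, block {q0,q5} splits into {q0} and {q5}.
Split {q3,q4} by δ(·,2) → {q3} and {q4}.
No further refinement is possible. Final partition (5 blocks): {q2,q6} | {q0} | {q3} | {q5} | {q4}.
q2 and q6 lie in the same block of the stable partition, so they are equivalent — no string distinguishes them.

Yes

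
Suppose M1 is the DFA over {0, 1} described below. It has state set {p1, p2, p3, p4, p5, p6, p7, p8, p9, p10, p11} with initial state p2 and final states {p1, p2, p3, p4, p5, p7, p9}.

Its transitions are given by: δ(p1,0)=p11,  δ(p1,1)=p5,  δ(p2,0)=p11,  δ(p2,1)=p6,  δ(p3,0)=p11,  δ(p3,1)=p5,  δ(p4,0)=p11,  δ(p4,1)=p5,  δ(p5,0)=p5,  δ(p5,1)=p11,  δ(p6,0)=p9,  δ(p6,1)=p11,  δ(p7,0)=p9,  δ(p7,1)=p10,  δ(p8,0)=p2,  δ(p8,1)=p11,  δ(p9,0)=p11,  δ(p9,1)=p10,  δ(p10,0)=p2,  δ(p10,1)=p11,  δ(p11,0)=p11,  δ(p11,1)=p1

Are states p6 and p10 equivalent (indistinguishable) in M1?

States {p3,p4,p7,p8} cannot be reached from the start state, so discard them.
Initial partition by acceptance: {p1,p2,p5,p9} | {p6,p10,p11}.
On input 0, block {p1,p2,p5,p9} splits into {p1,p2,p9} and {p5}.
On input 1, block {p1,p2,p9} splits into {p2,p9} and {p1}.
Refine {p6,p10,p11} on symbol 0: members go to different blocks, giving {p6,p10} and {p11}.
No further refinement is possible. Final partition (5 blocks): {p2,p9} | {p6,p10} | {p5} | {p1} | {p11}.
p6 and p10 lie in the same block of the stable partition, so they are equivalent — no string distinguishes them.

Yes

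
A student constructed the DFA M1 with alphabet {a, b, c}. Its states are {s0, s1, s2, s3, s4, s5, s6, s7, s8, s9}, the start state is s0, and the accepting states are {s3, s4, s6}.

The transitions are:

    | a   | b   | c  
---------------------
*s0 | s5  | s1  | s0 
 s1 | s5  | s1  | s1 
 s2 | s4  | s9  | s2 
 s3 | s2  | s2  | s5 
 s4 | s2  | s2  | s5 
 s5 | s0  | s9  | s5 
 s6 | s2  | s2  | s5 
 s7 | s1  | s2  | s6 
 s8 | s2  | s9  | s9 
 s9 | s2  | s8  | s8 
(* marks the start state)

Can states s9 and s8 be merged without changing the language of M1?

First remove the unreachable states {s3,s6,s7}; 7 states remain.
Initial partition by acceptance: {s4} | {s0,s1,s2,s5,s8,s9}.
Refine {s0,s1,s2,s5,s8,s9} on symbol a: members go to different blocks, giving {s0,s1,s5,s8,s9} and {s2}.
On input a, block {s0,s1,s5,s8,s9} splits into {s0,s1,s5} and {s8,s9}.
Split {s0,s1,s5} by δ(·,b) → {s0,s1} and {s5}.
No further refinement is possible. Final partition (5 blocks): {s4} | {s0,s1} | {s2} | {s8,s9} | {s5}.
s9 and s8 lie in the same block of the stable partition, so they are equivalent — no string distinguishes them.

Yes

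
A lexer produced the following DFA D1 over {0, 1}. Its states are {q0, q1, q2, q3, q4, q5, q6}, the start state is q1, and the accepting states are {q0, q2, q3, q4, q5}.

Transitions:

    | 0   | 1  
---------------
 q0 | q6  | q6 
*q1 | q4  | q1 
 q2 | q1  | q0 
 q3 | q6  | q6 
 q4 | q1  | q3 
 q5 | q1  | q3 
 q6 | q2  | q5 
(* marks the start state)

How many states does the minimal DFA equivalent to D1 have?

4

Every state is reachable, so we keep all 7.
P0 = {q0,q2,q3,q4,q5} | {q1,q6}.
Split {q0,q2,q3,q4,q5} by δ(·,1) → {q2,q4,q5} and {q0,q3}.
Refine {q1,q6} on symbol 1: members go to different blocks, giving {q1} and {q6}.
Stable partition: {q2,q4,q5} | {q1} | {q0,q3} | {q6} — 4 equivalence classes.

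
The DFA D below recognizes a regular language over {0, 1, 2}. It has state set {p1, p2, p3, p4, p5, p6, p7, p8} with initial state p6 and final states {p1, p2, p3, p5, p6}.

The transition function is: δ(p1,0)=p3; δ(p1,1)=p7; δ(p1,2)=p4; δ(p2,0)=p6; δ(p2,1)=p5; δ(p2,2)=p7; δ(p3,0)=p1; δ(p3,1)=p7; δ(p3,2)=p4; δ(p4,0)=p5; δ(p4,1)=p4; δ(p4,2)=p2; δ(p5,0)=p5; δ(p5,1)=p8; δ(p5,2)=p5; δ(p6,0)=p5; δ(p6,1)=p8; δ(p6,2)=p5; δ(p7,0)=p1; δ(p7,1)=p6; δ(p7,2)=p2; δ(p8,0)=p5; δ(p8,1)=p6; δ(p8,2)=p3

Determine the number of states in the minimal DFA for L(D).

Every state is reachable, so we keep all 8.
Start with accepting vs non-accepting: {p1,p2,p3,p5,p6} | {p4,p7,p8}.
On input 1, block {p1,p2,p3,p5,p6} splits into {p1,p3,p5,p6} and {p2}.
Refine {p1,p3,p5,p6} on symbol 2: members go to different blocks, giving {p1,p3} and {p5,p6}.
Refine {p4,p7,p8} on symbol 0: members go to different blocks, giving {p4,p8} and {p7}.
Split {p4,p8} by δ(·,1) → {p4} and {p8}.
The partition is now stable with 6 blocks: {p1,p3} | {p4} | {p2} | {p5,p6} | {p7} | {p8}.

6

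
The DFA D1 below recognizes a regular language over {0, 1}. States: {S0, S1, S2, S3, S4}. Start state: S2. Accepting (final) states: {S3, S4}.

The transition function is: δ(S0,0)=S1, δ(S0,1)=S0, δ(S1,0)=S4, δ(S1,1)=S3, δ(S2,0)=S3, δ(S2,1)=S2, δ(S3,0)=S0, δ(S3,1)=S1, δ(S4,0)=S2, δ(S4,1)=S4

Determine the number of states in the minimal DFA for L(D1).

5

Start with accepting vs non-accepting: {S3,S4} | {S0,S1,S2}.
Refine {S3,S4} on symbol 1: members go to different blocks, giving {S3} and {S4}.
On input 0, block {S0,S1,S2} splits into {S0} and {S1} and {S2}.
The partition is now stable with 5 blocks: {S3} | {S0} | {S4} | {S1} | {S2}.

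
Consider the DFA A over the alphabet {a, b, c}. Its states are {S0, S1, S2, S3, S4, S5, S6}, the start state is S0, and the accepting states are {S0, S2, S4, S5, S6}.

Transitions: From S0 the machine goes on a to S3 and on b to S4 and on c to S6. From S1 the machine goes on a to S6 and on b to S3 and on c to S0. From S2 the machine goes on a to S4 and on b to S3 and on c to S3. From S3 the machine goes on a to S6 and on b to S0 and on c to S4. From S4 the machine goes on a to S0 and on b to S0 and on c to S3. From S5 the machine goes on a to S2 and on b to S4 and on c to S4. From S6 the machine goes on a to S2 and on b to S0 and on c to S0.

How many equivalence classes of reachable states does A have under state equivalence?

Reachable states from the start: {S0,S2,S3,S4,S6}. Unreachable: {S1,S5} — drop them.
Start with accepting vs non-accepting: {S0,S2,S4,S6} | {S3}.
Split {S0,S2,S4,S6} by δ(·,a) → {S2,S4,S6} and {S0}.
Split {S2,S4,S6} by δ(·,a) → {S2,S6} and {S4}.
Split {S2,S6} by δ(·,a) → {S2} and {S6}.
No further refinement is possible. Final partition (5 blocks): {S2} | {S3} | {S0} | {S4} | {S6}.

5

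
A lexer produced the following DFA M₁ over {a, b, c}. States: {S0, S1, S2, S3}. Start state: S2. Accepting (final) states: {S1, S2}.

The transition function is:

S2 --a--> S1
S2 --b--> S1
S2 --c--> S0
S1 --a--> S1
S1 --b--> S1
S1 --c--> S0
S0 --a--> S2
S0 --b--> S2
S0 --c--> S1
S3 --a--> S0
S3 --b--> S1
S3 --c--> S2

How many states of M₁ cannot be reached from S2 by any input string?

Starting at S2 and following transitions, the reachable set is {S0, S1, S2}. That leaves S3 unreachable — 1 in total.

1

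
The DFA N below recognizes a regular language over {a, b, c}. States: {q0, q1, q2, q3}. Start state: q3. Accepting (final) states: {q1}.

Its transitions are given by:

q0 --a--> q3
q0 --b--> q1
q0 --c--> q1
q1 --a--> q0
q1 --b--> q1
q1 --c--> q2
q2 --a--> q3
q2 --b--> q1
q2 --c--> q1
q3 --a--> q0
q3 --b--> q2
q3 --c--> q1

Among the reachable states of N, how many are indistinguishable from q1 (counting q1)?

1

P0 = {q1} | {q0,q2,q3}.
On input b, block {q0,q2,q3} splits into {q0,q2} and {q3}.
No further refinement is possible. Final partition (3 blocks): {q1} | {q0,q2} | {q3}.
State q1 belongs to the block {q1}, which has 1 states.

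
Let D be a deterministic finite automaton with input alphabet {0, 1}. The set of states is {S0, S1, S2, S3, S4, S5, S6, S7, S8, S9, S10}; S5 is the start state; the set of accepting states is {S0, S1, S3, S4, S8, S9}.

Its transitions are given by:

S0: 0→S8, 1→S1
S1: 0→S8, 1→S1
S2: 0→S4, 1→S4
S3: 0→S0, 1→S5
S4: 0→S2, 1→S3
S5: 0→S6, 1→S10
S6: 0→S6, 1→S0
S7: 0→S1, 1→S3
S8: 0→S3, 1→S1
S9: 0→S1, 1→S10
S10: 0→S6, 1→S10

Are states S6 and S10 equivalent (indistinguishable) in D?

First remove the unreachable states {S2,S4,S7,S9}; 7 states remain.
Start with accepting vs non-accepting: {S0,S1,S3,S8} | {S5,S6,S10}.
On input 1, block {S0,S1,S3,S8} splits into {S0,S1,S8} and {S3}.
On input 0, block {S0,S1,S8} splits into {S0,S1} and {S8}.
Split {S5,S6,S10} by δ(·,1) → {S5,S10} and {S6}.
No further refinement is possible. Final partition (5 blocks): {S0,S1} | {S5,S10} | {S3} | {S8} | {S6}.
S6 and S10 end up in different blocks, so they are distinguishable. For instance, the string '1' is accepted from only S6.

No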